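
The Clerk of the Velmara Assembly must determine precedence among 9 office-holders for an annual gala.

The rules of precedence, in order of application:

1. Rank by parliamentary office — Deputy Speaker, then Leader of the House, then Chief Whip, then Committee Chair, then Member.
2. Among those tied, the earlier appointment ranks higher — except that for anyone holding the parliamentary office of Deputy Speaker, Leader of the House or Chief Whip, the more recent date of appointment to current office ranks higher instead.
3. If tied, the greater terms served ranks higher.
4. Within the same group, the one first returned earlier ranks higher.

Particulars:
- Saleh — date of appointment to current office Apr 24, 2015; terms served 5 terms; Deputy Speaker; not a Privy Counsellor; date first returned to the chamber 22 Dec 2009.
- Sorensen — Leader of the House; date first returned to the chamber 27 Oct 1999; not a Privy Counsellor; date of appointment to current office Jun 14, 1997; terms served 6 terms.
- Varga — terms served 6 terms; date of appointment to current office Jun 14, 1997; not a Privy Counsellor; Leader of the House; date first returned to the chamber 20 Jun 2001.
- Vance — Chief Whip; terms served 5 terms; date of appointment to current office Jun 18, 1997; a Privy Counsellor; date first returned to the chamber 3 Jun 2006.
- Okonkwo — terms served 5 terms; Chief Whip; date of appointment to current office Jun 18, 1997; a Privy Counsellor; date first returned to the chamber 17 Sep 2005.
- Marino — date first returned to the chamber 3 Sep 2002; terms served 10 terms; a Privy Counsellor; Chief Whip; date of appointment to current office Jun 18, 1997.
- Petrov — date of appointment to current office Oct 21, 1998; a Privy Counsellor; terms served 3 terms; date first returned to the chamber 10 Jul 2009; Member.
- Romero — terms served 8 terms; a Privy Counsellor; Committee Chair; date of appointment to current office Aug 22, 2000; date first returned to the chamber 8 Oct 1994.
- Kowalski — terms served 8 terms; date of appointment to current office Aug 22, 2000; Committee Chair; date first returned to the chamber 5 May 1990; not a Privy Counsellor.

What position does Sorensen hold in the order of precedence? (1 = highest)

2

By parliamentary office: Saleh (Deputy Speaker); then Sorensen and Varga (Leader of the House); then Marino, Okonkwo and Vance (Chief Whip); then Kowalski and Romero (Committee Chair); then Petrov (Member).
Sorensen and Varga both have date of appointment to current office Jun 14, 1997, so the next rule applies.
Sorensen and Varga both have terms served 6 terms, so the next rule applies.
Among Sorensen and Varga, by date first returned to the chamber (earlier first): Sorensen (27 Oct 1999) before Varga (20 Jun 2001).
Marino, Okonkwo and Vance all have date of appointment to current office Jun 18, 1997, so the next rule applies.
Among Marino, Okonkwo and Vance, by terms served (higher first): Marino (10 terms) before Okonkwo and Vance (5 terms).
Among Okonkwo and Vance, by date first returned to the chamber (earlier first): Okonkwo (17 Sep 2005) before Vance (3 Jun 2006).
Kowalski and Romero both have date of appointment to current office Aug 22, 2000, so the next rule applies.
Kowalski and Romero both have terms served 8 terms, so the next rule applies.
Among Kowalski and Romero, by date first returned to the chamber (earlier first): Kowalski (5 May 1990) before Romero (8 Oct 1994).
Order: Saleh, Sorensen, Varga, Marino, Okonkwo, Vance, Kowalski, Romero, Petrov. So position 2.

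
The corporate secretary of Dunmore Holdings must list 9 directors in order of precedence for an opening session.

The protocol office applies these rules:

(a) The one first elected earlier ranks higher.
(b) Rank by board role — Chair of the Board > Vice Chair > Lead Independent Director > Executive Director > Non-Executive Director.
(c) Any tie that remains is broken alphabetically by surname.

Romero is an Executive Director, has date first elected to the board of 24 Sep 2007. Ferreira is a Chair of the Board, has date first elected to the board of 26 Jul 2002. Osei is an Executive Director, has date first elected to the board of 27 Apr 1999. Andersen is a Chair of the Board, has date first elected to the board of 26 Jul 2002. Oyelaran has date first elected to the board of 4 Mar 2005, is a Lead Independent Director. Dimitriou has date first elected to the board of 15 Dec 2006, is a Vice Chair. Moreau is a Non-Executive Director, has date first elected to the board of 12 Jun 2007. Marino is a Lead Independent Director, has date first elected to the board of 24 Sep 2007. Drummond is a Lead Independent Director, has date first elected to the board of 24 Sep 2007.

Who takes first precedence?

Osei

By date first elected to the board (earlier first): Osei (27 Apr 1999); then Andersen and Ferreira (both 26 Jul 2002); then Oyelaran (4 Mar 2005); then Dimitriou (15 Dec 2006); then Moreau (12 Jun 2007); then Drummond, Marino and Romero (each 24 Sep 2007).
Andersen and Ferreira are each Chair of the Board, so the next rule applies.
Among Andersen and Ferreira, alphabetically by surname: Andersen before Ferreira.
Among Drummond, Marino and Romero, by board role: Drummond and Marino (Lead Independent Director) before Romero (Executive Director).
Among Drummond and Marino, alphabetically by surname: Drummond before Marino.
Order: Osei, Andersen, Ferreira, Oyelaran, Dimitriou, Moreau, Drummond, Marino, Romero.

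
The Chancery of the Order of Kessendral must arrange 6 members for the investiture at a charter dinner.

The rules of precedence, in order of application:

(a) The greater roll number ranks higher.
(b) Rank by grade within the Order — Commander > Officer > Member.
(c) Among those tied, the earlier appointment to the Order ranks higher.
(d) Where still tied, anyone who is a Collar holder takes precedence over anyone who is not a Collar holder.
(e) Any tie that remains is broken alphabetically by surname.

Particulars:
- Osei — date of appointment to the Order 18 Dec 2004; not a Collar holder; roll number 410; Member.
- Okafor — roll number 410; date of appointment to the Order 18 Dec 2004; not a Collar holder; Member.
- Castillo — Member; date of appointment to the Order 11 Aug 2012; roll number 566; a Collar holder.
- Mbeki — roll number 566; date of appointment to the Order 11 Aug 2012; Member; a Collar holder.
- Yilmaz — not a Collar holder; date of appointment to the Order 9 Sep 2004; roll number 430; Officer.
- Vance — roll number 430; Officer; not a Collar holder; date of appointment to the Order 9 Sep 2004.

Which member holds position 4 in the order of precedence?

By roll number (higher first): Castillo and Mbeki (both 566); then Vance and Yilmaz (both 430); then Okafor and Osei (both 410).
Castillo and Mbeki are each Member, so the next rule applies.
Castillo and Mbeki both have date of appointment to the Order 11 Aug 2012, so the next rule applies.
Castillo and Mbeki are each a Collar holder, so the next rule applies.
Among Castillo and Mbeki, alphabetically by surname: Castillo before Mbeki.
Vance and Yilmaz are each Officer, so the next rule applies.
Vance and Yilmaz both have date of appointment to the Order 9 Sep 2004, so the next rule applies.
Vance and Yilmaz are each not a Collar holder, so the next rule applies.
Among Vance and Yilmaz, alphabetically by surname: Vance before Yilmaz.
Okafor and Osei are each Member, so the next rule applies.
Okafor and Osei both have date of appointment to the Order 18 Dec 2004, so the next rule applies.
Okafor and Osei are each not a Collar holder, so the next rule applies.
Among Okafor and Osei, alphabetically by surname: Okafor before Osei.
Order: Castillo, Mbeki, Vance, Yilmaz, Okafor, Osei.

Yilmaz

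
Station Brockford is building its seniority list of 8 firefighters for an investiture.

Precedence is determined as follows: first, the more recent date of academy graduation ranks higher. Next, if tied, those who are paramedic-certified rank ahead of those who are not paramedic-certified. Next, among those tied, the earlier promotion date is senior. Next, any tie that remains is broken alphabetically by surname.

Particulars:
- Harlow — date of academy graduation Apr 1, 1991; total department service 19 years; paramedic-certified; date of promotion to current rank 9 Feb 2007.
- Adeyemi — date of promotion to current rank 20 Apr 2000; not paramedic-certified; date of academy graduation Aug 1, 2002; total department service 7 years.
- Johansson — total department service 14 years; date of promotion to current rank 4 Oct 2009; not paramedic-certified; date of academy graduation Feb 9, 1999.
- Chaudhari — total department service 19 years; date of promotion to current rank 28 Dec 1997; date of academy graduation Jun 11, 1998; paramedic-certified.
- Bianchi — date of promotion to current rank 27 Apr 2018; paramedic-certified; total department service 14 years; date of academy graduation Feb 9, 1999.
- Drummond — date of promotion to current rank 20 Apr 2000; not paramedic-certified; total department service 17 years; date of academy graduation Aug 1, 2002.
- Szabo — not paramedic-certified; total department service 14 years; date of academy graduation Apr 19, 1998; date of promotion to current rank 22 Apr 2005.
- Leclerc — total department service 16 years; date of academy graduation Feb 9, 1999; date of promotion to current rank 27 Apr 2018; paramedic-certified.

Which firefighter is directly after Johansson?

By date of academy graduation (later first): Adeyemi and Drummond (both Aug 1, 2002); then Bianchi, Leclerc and Johansson (each Feb 9, 1999); then Chaudhari (Jun 11, 1998); then Szabo (Apr 19, 1998); then Harlow (Apr 1, 1991).
Adeyemi and Drummond are each not paramedic-certified, so the next rule applies.
Adeyemi and Drummond both have date of promotion to current rank 20 Apr 2000, so the next rule applies.
Among Adeyemi and Drummond, alphabetically by surname: Adeyemi before Drummond.
Among Bianchi, Leclerc and Johansson, paramedic-certified before not paramedic-certified: Bianchi and Leclerc (paramedic-certified) before Johansson (not paramedic-certified).
Bianchi and Leclerc both have date of promotion to current rank 27 Apr 2018, so the next rule applies.
Among Bianchi and Leclerc, alphabetically by surname: Bianchi before Leclerc.
Order: Adeyemi, Drummond, Bianchi, Leclerc, Johansson, Chaudhari, Szabo, Harlow.

Chaudhari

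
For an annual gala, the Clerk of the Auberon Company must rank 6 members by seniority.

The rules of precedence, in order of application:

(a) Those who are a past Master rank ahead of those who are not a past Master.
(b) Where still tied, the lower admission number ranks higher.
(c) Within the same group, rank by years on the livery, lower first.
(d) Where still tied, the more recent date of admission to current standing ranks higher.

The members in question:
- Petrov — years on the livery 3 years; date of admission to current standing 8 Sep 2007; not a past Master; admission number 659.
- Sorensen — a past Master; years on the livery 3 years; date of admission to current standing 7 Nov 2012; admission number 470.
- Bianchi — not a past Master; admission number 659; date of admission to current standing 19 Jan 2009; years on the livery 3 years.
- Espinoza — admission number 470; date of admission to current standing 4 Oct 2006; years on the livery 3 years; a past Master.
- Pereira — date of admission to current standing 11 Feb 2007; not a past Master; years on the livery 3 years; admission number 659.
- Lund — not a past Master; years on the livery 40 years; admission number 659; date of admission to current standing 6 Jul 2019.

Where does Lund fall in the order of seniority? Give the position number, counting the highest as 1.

By the first rule: Sorensen and Espinoza (both a past Master); then Bianchi, Petrov, Pereira and Lund (each not a past Master).
Sorensen and Espinoza both have admission number 470, so the next rule applies.
Sorensen and Espinoza both have years on the livery 3 years, so the next rule applies.
Among Sorensen and Espinoza, by date of admission to current standing (later first): Sorensen (7 Nov 2012) before Espinoza (4 Oct 2006).
Bianchi, Petrov, Pereira and Lund all have admission number 659, so the next rule applies.
Among Bianchi, Petrov, Pereira and Lund, by years on the livery (lower first): Bianchi, Petrov and Pereira (3 years) before Lund (40 years).
Among Bianchi, Petrov and Pereira, by date of admission to current standing (later first): Bianchi (19 Jan 2009) before Petrov (8 Sep 2007) before Pereira (11 Feb 2007).
Order: Sorensen, Espinoza, Bianchi, Petrov, Pereira, Lund. So position 6.

6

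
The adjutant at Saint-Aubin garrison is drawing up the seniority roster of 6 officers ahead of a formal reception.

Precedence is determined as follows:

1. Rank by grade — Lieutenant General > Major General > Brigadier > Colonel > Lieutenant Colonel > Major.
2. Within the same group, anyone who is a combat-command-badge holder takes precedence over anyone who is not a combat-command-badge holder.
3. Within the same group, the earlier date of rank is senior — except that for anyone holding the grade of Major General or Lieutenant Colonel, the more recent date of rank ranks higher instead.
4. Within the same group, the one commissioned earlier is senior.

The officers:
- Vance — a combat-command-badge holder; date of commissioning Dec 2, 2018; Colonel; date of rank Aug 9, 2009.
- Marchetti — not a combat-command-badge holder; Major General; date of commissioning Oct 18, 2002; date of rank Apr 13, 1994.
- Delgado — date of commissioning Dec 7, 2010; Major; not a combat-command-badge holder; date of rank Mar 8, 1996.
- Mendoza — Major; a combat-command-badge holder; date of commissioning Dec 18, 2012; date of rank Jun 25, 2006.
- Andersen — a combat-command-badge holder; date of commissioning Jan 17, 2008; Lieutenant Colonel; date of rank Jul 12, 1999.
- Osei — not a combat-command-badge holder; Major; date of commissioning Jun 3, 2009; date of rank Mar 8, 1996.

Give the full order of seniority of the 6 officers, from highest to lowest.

Marchetti, Vance, Andersen, Mendoza, Osei, Delgado

By grade: Marchetti (Major General); then Vance (Colonel); then Andersen (Lieutenant Colonel); then Mendoza, Osei and Delgado (Major).
Among Mendoza, Osei and Delgado, a combat-command-badge holder before not a combat-command-badge holder: Mendoza (a combat-command-badge holder) before Osei and Delgado (not a combat-command-badge holder).
Osei and Delgado both have date of rank Mar 8, 1996, so the next rule applies.
Among Osei and Delgado, by date of commissioning (earlier first): Osei (Jun 3, 2009) before Delgado (Dec 7, 2010).
Full order: Marchetti, Vance, Andersen, Mendoza, Osei, Delgado.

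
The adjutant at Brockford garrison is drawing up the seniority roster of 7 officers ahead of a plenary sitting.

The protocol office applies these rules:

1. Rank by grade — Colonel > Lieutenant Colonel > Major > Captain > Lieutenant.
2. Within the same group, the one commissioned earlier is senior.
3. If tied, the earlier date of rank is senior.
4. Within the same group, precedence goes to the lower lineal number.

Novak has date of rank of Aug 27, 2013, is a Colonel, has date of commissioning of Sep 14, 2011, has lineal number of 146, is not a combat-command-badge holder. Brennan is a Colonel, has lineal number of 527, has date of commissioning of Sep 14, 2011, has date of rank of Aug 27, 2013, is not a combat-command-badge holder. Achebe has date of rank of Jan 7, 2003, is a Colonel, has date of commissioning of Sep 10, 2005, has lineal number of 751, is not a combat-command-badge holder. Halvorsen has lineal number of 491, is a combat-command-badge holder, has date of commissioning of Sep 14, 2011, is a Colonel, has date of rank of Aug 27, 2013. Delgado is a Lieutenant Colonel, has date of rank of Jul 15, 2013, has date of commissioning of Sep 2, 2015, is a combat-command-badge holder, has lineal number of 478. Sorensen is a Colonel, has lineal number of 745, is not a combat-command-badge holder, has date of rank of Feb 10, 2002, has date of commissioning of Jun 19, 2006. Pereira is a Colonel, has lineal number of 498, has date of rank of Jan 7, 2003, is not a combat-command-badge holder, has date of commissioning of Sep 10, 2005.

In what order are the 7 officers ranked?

Pereira, Achebe, Sorensen, Novak, Halvorsen, Brennan, Delgado

By grade: Pereira, Achebe, Sorensen, Novak, Halvorsen and Brennan (Colonel); then Delgado (Lieutenant Colonel).
Among Pereira, Achebe, Sorensen, Novak, Halvorsen and Brennan, by date of commissioning (earlier first): Pereira and Achebe (Sep 10, 2005) before Sorensen (Jun 19, 2006) before Novak, Halvorsen and Brennan (Sep 14, 2011).
Pereira and Achebe both have date of rank Jan 7, 2003, so the next rule applies.
Among Pereira and Achebe, by lineal number (lower first): Pereira (498) before Achebe (751).
Novak, Halvorsen and Brennan all have date of rank Aug 27, 2013, so the next rule applies.
Among Novak, Halvorsen and Brennan, by lineal number (lower first): Novak (146) before Halvorsen (491) before Brennan (527).
Full order: Pereira, Achebe, Sorensen, Novak, Halvorsen, Brennan, Delgado.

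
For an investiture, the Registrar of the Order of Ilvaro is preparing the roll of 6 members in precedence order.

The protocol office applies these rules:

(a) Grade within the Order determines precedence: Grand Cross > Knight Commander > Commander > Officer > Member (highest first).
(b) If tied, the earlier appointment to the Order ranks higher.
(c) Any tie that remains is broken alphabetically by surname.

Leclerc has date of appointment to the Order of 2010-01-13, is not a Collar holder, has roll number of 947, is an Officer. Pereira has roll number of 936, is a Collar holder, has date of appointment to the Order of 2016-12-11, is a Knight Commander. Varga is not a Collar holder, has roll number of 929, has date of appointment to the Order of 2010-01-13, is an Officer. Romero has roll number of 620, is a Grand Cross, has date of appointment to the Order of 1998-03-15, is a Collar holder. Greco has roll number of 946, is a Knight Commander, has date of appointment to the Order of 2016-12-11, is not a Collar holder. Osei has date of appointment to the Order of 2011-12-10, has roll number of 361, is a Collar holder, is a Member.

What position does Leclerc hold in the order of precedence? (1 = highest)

By grade within the Order: Romero (Grand Cross); then Greco and Pereira (Knight Commander); then Leclerc and Varga (Officer); then Osei (Member).
Greco and Pereira both have date of appointment to the Order 2016-12-11, so the next rule applies.
Among Greco and Pereira, alphabetically by surname: Greco before Pereira.
Leclerc and Varga both have date of appointment to the Order 2010-01-13, so the next rule applies.
Among Leclerc and Varga, alphabetically by surname: Leclerc before Varga.
Order: Romero, Greco, Pereira, Leclerc, Varga, Osei. So position 4.

4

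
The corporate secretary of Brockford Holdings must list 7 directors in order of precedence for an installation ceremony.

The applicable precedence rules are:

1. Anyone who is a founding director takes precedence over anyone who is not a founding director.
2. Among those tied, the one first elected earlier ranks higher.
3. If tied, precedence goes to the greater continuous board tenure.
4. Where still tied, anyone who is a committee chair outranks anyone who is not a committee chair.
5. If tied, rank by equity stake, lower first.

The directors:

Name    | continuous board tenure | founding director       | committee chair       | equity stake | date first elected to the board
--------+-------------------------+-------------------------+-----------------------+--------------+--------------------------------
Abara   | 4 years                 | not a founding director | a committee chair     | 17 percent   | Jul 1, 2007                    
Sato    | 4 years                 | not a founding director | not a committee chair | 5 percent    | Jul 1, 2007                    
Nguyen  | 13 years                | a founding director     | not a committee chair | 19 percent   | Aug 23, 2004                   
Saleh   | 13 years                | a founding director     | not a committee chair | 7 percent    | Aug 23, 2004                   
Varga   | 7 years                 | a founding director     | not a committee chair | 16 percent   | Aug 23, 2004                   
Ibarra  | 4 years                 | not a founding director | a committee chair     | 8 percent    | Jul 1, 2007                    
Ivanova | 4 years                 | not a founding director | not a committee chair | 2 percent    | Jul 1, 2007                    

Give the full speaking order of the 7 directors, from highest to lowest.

By the first rule: Saleh, Nguyen and Varga (each a founding director); then Ibarra, Abara, Ivanova and Sato (each not a founding director).
Saleh, Nguyen and Varga all have date first elected to the board Aug 23, 2004, so the next rule applies.
Among Saleh, Nguyen and Varga, by continuous board tenure (higher first): Saleh and Nguyen (13 years) before Varga (7 years).
Saleh and Nguyen are each not a committee chair, so the next rule applies.
Among Saleh and Nguyen, by equity stake (lower first): Saleh (7 percent) before Nguyen (19 percent).
Ibarra, Abara, Ivanova and Sato all have date first elected to the board Jul 1, 2007, so the next rule applies.
Ibarra, Abara, Ivanova and Sato all have continuous board tenure 4 years, so the next rule applies.
Among Ibarra, Abara, Ivanova and Sato, a committee chair before not a committee chair: Ibarra and Abara (a committee chair) before Ivanova and Sato (not a committee chair).
Among Ibarra and Abara, by equity stake (lower first): Ibarra (8 percent) before Abara (17 percent).
Among Ivanova and Sato, by equity stake (lower first): Ivanova (2 percent) before Sato (5 percent).
Full order: Saleh, Nguyen, Varga, Ibarra, Abara, Ivanova, Sato.

Saleh, Nguyen, Varga, Ibarra, Abara, Ivanova, Sato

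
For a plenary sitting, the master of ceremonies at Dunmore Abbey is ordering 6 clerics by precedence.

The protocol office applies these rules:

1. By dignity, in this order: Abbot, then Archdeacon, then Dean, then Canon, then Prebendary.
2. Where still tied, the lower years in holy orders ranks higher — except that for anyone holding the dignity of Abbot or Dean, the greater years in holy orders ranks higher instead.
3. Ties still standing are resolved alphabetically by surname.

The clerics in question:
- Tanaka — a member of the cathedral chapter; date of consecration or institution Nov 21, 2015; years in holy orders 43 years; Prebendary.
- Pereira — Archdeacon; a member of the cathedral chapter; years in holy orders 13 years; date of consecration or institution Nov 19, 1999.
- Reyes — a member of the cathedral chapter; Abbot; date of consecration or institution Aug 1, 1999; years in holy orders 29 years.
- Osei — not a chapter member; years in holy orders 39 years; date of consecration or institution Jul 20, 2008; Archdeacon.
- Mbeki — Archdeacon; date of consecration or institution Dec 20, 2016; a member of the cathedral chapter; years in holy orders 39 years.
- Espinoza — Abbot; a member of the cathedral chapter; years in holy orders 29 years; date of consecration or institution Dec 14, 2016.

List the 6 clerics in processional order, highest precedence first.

By dignity: Espinoza and Reyes (Abbot); then Pereira, Mbeki and Osei (Archdeacon); then Tanaka (Prebendary).
Espinoza and Reyes both have years in holy orders 29 years, so the next rule applies.
Among Espinoza and Reyes, alphabetically by surname: Espinoza before Reyes.
Among Pereira, Mbeki and Osei, by years in holy orders (lower first): Pereira (13 years) before Mbeki and Osei (39 years).
Among Mbeki and Osei, alphabetically by surname: Mbeki before Osei.
Full order: Espinoza, Reyes, Pereira, Mbeki, Osei, Tanaka.

Espinoza, Reyes, Pereira, Mbeki, Osei, Tanaka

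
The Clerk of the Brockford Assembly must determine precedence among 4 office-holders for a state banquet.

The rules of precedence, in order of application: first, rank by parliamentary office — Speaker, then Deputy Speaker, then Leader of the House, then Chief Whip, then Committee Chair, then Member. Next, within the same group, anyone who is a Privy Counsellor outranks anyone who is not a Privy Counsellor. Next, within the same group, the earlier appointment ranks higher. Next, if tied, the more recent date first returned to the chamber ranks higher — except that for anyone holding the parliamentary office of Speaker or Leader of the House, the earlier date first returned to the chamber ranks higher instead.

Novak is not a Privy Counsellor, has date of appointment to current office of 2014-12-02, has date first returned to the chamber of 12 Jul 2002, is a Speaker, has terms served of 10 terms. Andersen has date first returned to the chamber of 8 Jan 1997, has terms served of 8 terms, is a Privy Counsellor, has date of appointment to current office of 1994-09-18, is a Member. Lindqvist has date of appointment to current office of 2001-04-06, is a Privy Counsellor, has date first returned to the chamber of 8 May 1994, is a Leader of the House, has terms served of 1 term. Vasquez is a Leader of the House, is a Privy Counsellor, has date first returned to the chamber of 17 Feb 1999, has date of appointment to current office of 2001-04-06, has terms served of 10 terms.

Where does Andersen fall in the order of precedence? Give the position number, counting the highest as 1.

By parliamentary office: Novak (Speaker); then Lindqvist and Vasquez (Leader of the House); then Andersen (Member).
Lindqvist and Vasquez are each a Privy Counsellor, so the next rule applies.
Lindqvist and Vasquez both have date of appointment to current office 2001-04-06, so the next rule applies.
Among Lindqvist and Vasquez, by date first returned to the chamber (earlier first) (reversed rule for this group): Lindqvist (8 May 1994) before Vasquez (17 Feb 1999).
Order: Novak, Lindqvist, Vasquez, Andersen. So position 4.

4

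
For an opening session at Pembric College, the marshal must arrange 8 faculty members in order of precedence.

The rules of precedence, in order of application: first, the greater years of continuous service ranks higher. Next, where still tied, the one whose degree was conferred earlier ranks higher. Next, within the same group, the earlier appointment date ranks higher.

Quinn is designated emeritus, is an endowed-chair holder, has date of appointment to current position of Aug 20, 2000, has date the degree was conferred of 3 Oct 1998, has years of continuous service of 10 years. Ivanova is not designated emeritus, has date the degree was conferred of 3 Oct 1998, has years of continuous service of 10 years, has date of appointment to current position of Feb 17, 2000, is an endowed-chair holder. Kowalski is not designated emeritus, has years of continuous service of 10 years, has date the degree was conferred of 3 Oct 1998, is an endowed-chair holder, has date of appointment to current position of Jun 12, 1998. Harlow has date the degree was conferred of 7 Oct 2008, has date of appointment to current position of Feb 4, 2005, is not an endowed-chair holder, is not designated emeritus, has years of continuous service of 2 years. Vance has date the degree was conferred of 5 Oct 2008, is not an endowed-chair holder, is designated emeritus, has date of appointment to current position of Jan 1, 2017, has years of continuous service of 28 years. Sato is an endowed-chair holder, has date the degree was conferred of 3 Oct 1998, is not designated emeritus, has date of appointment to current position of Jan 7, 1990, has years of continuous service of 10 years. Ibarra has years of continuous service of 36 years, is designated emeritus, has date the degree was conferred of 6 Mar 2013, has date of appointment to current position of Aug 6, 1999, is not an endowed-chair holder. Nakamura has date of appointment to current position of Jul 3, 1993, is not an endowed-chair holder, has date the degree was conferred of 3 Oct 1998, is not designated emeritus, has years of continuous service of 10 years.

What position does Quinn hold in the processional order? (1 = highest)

7

By years of continuous service (higher first): Ibarra (36 years); then Vance (28 years); then Sato, Nakamura, Kowalski, Ivanova and Quinn (each 10 years); then Harlow (2 years).
Sato, Nakamura, Kowalski, Ivanova and Quinn all have date the degree was conferred 3 Oct 1998, so the next rule applies.
Among Sato, Nakamura, Kowalski, Ivanova and Quinn, by date of appointment to current position (earlier first): Sato (Jan 7, 1990) before Nakamura (Jul 3, 1993) before Kowalski (Jun 12, 1998) before Ivanova (Feb 17, 2000) before Quinn (Aug 20, 2000).
Order: Ibarra, Vance, Sato, Nakamura, Kowalski, Ivanova, Quinn, Harlow. So position 7.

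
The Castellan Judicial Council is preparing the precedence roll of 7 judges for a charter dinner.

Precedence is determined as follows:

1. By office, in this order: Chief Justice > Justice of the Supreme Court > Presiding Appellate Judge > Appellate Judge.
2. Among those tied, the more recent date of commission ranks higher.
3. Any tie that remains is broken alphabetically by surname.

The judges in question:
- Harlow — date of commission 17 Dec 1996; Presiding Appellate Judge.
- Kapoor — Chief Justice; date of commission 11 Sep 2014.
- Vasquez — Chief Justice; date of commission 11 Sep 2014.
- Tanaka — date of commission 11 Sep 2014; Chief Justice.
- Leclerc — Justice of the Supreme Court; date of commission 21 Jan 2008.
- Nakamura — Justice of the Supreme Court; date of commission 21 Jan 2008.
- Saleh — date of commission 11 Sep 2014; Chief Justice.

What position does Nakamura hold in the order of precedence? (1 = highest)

By office: Kapoor, Saleh, Tanaka and Vasquez (Chief Justice); then Leclerc and Nakamura (Justice of the Supreme Court); then Harlow (Presiding Appellate Judge).
Kapoor, Saleh, Tanaka and Vasquez all have date of commission 11 Sep 2014, so the next rule applies.
Among Kapoor, Saleh, Tanaka and Vasquez, alphabetically by surname: Kapoor before Saleh before Tanaka before Vasquez.
Leclerc and Nakamura both have date of commission 21 Jan 2008, so the next rule applies.
Among Leclerc and Nakamura, alphabetically by surname: Leclerc before Nakamura.
Order: Kapoor, Saleh, Tanaka, Vasquez, Leclerc, Nakamura, Harlow. So position 6.

6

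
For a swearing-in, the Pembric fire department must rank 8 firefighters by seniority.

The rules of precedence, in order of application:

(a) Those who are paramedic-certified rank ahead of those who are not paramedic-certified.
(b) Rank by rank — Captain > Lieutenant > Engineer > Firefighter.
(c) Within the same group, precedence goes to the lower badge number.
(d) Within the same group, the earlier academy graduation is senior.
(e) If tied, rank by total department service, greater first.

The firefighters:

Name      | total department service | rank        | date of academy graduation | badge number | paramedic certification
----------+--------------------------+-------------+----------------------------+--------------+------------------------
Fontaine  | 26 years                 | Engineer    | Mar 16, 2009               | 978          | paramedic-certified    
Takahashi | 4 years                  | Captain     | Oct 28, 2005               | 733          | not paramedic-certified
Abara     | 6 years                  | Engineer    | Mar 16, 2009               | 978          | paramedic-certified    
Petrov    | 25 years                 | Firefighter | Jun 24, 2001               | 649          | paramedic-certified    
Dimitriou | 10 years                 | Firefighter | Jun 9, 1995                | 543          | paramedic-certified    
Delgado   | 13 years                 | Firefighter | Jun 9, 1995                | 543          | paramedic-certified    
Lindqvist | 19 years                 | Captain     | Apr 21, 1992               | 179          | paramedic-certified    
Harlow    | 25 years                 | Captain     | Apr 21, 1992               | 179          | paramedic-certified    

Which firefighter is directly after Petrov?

Takahashi

By the first rule: Harlow, Lindqvist, Fontaine, Abara, Delgado, Dimitriou and Petrov (each paramedic-certified); then Takahashi (not paramedic-certified).
Among Harlow, Lindqvist, Fontaine, Abara, Delgado, Dimitriou and Petrov, by rank: Harlow and Lindqvist (Captain) before Fontaine and Abara (Engineer) before Delgado, Dimitriou and Petrov (Firefighter).
Harlow and Lindqvist both have badge number 179, so the next rule applies.
Harlow and Lindqvist both have date of academy graduation Apr 21, 1992, so the next rule applies.
Among Harlow and Lindqvist, by total department service (higher first): Harlow (25 years) before Lindqvist (19 years).
Fontaine and Abara both have badge number 978, so the next rule applies.
Fontaine and Abara both have date of academy graduation Mar 16, 2009, so the next rule applies.
Among Fontaine and Abara, by total department service (higher first): Fontaine (26 years) before Abara (6 years).
Among Delgado, Dimitriou and Petrov, by badge number (lower first): Delgado and Dimitriou (543) before Petrov (649).
Delgado and Dimitriou both have date of academy graduation Jun 9, 1995, so the next rule applies.
Among Delgado and Dimitriou, by total department service (higher first): Delgado (13 years) before Dimitriou (10 years).
Order: Harlow, Lindqvist, Fontaine, Abara, Delgado, Dimitriou, Petrov, Takahashi.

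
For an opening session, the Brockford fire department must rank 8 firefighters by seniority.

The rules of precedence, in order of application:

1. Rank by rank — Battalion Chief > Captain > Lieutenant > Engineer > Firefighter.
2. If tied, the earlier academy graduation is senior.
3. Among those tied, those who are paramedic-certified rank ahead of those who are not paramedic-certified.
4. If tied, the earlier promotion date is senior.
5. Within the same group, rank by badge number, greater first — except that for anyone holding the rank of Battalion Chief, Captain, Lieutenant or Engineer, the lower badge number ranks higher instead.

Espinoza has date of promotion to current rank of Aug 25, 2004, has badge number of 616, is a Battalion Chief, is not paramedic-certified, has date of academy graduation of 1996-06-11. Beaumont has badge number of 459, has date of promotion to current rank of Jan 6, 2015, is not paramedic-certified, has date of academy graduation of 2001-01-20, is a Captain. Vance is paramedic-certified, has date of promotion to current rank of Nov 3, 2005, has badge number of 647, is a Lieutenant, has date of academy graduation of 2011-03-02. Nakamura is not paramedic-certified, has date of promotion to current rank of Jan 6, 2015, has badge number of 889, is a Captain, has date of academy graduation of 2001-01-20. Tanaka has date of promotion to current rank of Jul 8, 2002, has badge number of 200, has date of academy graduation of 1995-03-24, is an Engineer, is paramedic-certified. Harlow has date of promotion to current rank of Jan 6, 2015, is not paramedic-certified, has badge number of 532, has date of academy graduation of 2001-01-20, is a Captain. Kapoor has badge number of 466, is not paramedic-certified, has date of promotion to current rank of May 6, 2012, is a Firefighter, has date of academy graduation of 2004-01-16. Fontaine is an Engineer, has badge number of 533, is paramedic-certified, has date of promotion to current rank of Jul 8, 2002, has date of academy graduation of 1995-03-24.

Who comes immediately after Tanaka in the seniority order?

By rank: Espinoza (Battalion Chief); then Beaumont, Harlow and Nakamura (Captain); then Vance (Lieutenant); then Tanaka and Fontaine (Engineer); then Kapoor (Firefighter).
Beaumont, Harlow and Nakamura all have date of academy graduation 2001-01-20, so the next rule applies.
Beaumont, Harlow and Nakamura are each not paramedic-certified, so the next rule applies.
Beaumont, Harlow and Nakamura all have date of promotion to current rank Jan 6, 2015, so the next rule applies.
Among Beaumont, Harlow and Nakamura, by badge number (lower first) (reversed rule for this group): Beaumont (459) before Harlow (532) before Nakamura (889).
Tanaka and Fontaine both have date of academy graduation 1995-03-24, so the next rule applies.
Tanaka and Fontaine are each paramedic-certified, so the next rule applies.
Tanaka and Fontaine both have date of promotion to current rank Jul 8, 2002, so the next rule applies.
Among Tanaka and Fontaine, by badge number (lower first) (reversed rule for this group): Tanaka (200) before Fontaine (533).
Order: Espinoza, Beaumont, Harlow, Nakamura, Vance, Tanaka, Fontaine, Kapoor.

Fontaine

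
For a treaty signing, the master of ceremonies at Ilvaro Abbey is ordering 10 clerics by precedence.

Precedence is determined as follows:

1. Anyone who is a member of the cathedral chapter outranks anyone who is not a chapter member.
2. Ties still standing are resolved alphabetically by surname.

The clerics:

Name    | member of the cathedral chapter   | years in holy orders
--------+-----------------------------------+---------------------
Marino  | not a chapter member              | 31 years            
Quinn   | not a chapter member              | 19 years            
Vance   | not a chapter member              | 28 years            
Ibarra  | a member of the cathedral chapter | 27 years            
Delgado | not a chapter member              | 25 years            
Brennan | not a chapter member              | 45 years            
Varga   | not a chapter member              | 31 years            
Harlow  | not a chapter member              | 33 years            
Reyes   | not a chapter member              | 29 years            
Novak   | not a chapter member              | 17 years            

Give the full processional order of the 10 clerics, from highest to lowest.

Ibarra, Brennan, Delgado, Harlow, Marino, Novak, Quinn, Reyes, Vance, Varga

By the first rule: Ibarra (a member of the cathedral chapter); then Brennan, Delgado, Harlow, Marino, Novak, Quinn, Reyes, Vance and Varga (each not a chapter member).
Among Brennan, Delgado, Harlow, Marino, Novak, Quinn, Reyes, Vance and Varga, alphabetically by surname: Brennan before Delgado before Harlow before Marino before Novak before Quinn before Reyes before Vance before Varga.
Full order: Ibarra, Brennan, Delgado, Harlow, Marino, Novak, Quinn, Reyes, Vance, Varga.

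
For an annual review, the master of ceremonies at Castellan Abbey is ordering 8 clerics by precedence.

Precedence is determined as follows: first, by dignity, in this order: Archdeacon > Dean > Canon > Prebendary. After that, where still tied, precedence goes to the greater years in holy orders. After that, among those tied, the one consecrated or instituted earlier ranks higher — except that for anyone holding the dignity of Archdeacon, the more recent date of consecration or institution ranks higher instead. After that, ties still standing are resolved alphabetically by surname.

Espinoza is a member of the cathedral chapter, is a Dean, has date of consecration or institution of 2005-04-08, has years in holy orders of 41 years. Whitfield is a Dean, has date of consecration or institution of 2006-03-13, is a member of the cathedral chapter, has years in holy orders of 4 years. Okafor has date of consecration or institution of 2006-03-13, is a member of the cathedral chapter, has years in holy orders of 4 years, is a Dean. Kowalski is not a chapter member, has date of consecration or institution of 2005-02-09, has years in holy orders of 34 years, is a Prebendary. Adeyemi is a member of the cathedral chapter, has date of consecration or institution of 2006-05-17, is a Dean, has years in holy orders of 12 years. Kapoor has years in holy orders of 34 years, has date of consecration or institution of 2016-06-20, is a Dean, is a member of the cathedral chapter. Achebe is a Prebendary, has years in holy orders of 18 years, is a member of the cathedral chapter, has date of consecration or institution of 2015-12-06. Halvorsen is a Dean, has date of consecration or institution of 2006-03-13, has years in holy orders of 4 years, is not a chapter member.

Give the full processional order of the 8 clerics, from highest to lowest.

Espinoza, Kapoor, Adeyemi, Halvorsen, Okafor, Whitfield, Kowalski, Achebe

By dignity: Espinoza, Kapoor, Adeyemi, Halvorsen, Okafor and Whitfield (Dean); then Kowalski and Achebe (Prebendary).
Among Espinoza, Kapoor, Adeyemi, Halvorsen, Okafor and Whitfield, by years in holy orders (higher first): Espinoza (41 years) before Kapoor (34 years) before Adeyemi (12 years) before Halvorsen, Okafor and Whitfield (4 years).
Halvorsen, Okafor and Whitfield all have date of consecration or institution 2006-03-13, so the next rule applies.
Among Halvorsen, Okafor and Whitfield, alphabetically by surname: Halvorsen before Okafor before Whitfield.
Among Kowalski and Achebe, by years in holy orders (higher first): Kowalski (34 years) before Achebe (18 years).
Full order: Espinoza, Kapoor, Adeyemi, Halvorsen, Okafor, Whitfield, Kowalski, Achebe.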